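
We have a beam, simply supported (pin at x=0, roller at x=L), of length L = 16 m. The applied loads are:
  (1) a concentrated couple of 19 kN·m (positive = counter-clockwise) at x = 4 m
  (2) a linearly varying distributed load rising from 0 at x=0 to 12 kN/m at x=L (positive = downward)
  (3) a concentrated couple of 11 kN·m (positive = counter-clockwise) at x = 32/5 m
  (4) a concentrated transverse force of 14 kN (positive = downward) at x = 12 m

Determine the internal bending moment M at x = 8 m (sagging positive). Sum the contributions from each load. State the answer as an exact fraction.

Load 1 — applied couple M₀=19 kN·m at a=4 m (b=L-a=12):
  M_1 = M₀x/L - M₀  [x>a] = 19·8/16 - 19 = -19/2 kN·m
Load 2 — triangular load w₀=12 kN/m (0→w₀ over full span):
  M_2 = w₀Lx/6 - w₀x³/(6L) = 12·16·8/6 - 12·8³/(6·16) = 192 kN·m
Load 3 — applied couple M₀=11 kN·m at a=32/5 m (b=L-a=48/5):
  M_3 = M₀x/L - M₀  [x>a] = 11·8/16 - 11 = -11/2 kN·m
Load 4 — point force P=14 kN at a=12 m (b=L-a=4):
  M_4 = Pbx/L  [x≤a] = 14·4·8/16 = 28 kN·m
Superposition: M = Σ M_i = 205 kN·m ≈ 205.000000 kN·m

M(8) = 205 kN·m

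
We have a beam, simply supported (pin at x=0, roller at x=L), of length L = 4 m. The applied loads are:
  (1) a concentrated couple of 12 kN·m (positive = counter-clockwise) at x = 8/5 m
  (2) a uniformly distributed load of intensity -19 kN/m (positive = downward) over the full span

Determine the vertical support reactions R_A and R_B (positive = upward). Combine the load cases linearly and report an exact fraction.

R_A = -35 kN, R_B = -41 kN

Load 1 — applied couple M₀=12 kN·m at a=8/5 m (b=L-a=12/5):
  R_A = M₀/L = 12/4 = 3 kN
  R_B = -M₀/L = -12/4 = -3 kN
Load 2 — uniform load w=-19 kN/m over full span:
  R_A = wL/2 = (-19)·4/2 = -38 kN
  R_B = wL/2 = (-19)·4/2 = -38 kN
Superposition: R_A = -35 kN, R_B = -41 kN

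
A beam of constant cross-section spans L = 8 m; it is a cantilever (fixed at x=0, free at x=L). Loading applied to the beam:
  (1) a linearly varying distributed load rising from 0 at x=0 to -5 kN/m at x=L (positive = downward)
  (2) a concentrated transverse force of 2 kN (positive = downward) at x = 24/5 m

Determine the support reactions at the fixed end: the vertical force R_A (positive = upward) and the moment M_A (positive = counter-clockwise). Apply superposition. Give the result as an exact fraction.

Load 1 — triangular load w₀=-5 kN/m (0→w₀ over full span):
  R_A = w₀L/2 = (-5)·8/2 = -20 kN
  M_A = w₀L²/3 = (-5)·8²/3 = -320/3 kN·m
Load 2 — point force P=2 kN at a=24/5 m (b=L-a=16/5):
  R_A = P = 2 kN
  M_A = Pa = 2·(24/5) = 48/5 kN·m
Superposition: R_A = -18 kN, M_A = -1456/15 kN·m

R_A = -18 kN, M_A = -1456/15 kN·m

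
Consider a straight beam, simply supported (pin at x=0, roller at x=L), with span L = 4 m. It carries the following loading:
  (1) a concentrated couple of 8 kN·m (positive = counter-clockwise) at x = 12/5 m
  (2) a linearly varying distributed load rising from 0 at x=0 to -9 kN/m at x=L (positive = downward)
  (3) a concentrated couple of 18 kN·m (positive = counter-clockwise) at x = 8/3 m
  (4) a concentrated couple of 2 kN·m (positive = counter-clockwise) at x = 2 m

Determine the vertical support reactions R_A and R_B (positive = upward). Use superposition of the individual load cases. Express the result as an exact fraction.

Load 1 — applied couple M₀=8 kN·m at a=12/5 m (b=L-a=8/5):
  R_A = M₀/L = 8/4 = 2 kN
  R_B = -M₀/L = -8/4 = -2 kN
Load 2 — triangular load w₀=-9 kN/m (0→w₀ over full span):
  R_A = w₀L/6 = (-9)·4/6 = -6 kN
  R_B = w₀L/3 = (-9)·4/3 = -12 kN
Load 3 — applied couple M₀=18 kN·m at a=8/3 m (b=L-a=4/3):
  R_A = M₀/L = 18/4 = 9/2 kN
  R_B = -M₀/L = -18/4 = -9/2 kN
Load 4 — applied couple M₀=2 kN·m at a=2 m (b=L-a=2):
  R_A = M₀/L = 2/4 = 1/2 kN
  R_B = -M₀/L = -2/4 = -1/2 kN
Superposition: R_A = 1 kN, R_B = -19 kN

R_A = 1 kN, R_B = -19 kN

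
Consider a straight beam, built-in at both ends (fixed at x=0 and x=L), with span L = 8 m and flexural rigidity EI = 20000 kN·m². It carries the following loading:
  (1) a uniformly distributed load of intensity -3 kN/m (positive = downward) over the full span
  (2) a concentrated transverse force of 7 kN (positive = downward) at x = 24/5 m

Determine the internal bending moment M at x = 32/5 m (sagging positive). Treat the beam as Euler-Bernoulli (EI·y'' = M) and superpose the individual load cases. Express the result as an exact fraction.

M(32/5) = -104/625 kN·m

Load 1 — uniform load w=-3 kN/m over full span:
  M_1 = wLx/2 - wL²/12 - wx²/2 = (-3)·8·(32/5)/2 - (-3)·8²/12 - (-3)·(32/5)²/2 = 16/25 kN·m
Load 2 — point force P=7 kN at a=24/5 m (b=L-a=16/5):
  M_2 = Pa²(a+3b)(L-x)/L³ - Pa²b/L²  [x>a] = 7·(24/5)²·((24/5)+3·(16/5))·(8-(32/5))/8³ - 7·(24/5)²·(16/5)/8² = -504/625 kN·m
Superposition: M = Σ M_i = -104/625 kN·m ≈ -0.166400 kN·m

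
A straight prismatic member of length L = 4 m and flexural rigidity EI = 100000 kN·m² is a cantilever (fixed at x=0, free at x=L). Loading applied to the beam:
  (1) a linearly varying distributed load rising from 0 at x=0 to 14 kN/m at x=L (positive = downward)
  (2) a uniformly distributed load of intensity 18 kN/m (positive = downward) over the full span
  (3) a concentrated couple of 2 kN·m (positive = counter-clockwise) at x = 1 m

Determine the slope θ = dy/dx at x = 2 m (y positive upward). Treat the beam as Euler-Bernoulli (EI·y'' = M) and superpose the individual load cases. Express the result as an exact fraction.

θ(2) = -157/60000 rad

Load 1 — triangular load w₀=14 kN/m (0→w₀ over full span):
  θ_1 = (w₀Lx²/4-w₀L²x/3-w₀x⁴/(24L))/EI = (14·4·2²/4-14·4²·2/3-14·2⁴/(24·4))/100000 = -287/300000 rad
Load 2 — uniform load w=18 kN/m over full span:
  θ_2 = -wx(x²-3Lx+3L²)/(6EI) = -18·2·(2²-3·4·2+3·4²)/(6·100000) = -21/12500 rad
Load 3 — applied couple M₀=2 kN·m at a=1 m (b=L-a=3):
  θ_3 = M₀a/EI  [x>a] = 2·1/100000 = 1/50000 rad
Superposition: θ = Σ θ_i = -157/60000 rad ≈ -0.002617 rad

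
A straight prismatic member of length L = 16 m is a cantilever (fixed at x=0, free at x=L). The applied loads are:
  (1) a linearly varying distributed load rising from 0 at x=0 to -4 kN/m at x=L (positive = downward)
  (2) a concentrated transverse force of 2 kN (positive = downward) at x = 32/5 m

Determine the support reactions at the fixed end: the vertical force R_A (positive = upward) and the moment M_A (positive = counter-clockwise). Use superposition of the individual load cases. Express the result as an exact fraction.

Load 1 — triangular load w₀=-4 kN/m (0→w₀ over full span):
  R_A = w₀L/2 = (-4)·16/2 = -32 kN
  M_A = w₀L²/3 = (-4)·16²/3 = -1024/3 kN·m
Load 2 — point force P=2 kN at a=32/5 m (b=L-a=48/5):
  R_A = P = 2 kN
  M_A = Pa = 2·(32/5) = 64/5 kN·m
Superposition: R_A = -30 kN, M_A = -4928/15 kN·m

R_A = -30 kN, M_A = -4928/15 kN·m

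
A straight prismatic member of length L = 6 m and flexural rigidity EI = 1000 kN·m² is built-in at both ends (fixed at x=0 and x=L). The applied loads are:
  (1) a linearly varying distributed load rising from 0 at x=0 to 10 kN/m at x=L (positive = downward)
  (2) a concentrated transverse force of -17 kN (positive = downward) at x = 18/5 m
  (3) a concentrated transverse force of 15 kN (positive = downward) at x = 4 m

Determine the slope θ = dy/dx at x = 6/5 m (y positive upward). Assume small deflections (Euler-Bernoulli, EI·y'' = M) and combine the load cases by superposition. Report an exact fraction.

θ(6/5) = -9097/1562500 rad

Load 1 — triangular load w₀=10 kN/m (0→w₀ over full span):
  θ_1 = -w₀(2x(L-x)(L-2x)(x+2L)+x²(L-x)²)/(120LEI) = -10·(2·(6/5)·(6-(6/5))·(6-2·(6/5))·((6/5)+2·6)+(6/5)²·(6-(6/5))²)/(120·6·1000) = -126/15625 rad
Load 2 — point force P=-17 kN at a=18/5 m (b=L-a=12/5):
  θ_2 = -Pb²x(2aL-(3a+b)x)/(2L³EI)  [x≤a] = -(-17)·(12/5)²·(6/5)·(2·(18/5)·6-(3·(18/5)+(12/5))·(6/5))/(2·6³·1000) = 2907/390625 rad
Load 3 — point force P=15 kN at a=4 m (b=L-a=2):
  θ_3 = -Pb²x(2aL-(3a+b)x)/(2L³EI)  [x≤a] = -15·2²·(6/5)·(2·4·6-(3·4+2)·(6/5))/(2·6³·1000) = -13/2500 rad
Superposition: θ = Σ θ_i = -9097/1562500 rad ≈ -0.005822 rad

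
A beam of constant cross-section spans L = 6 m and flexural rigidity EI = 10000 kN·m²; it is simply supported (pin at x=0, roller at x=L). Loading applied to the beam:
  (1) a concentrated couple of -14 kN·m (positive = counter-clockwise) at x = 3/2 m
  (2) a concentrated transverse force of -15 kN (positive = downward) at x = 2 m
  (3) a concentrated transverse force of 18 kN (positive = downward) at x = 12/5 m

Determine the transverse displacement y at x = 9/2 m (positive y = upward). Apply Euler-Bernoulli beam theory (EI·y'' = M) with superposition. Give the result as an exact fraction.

y(9/2) = -57889/20000000 m

Load 1 — applied couple M₀=-14 kN·m at a=3/2 m (b=L-a=9/2):
  y_1 = (M₀x³/(6L)-M₀(x-a)²/2+C₁x)/EI  [x>a] with C₁=M₀(3b²-L²)/(6L)=-77/8 = ((-14)·(9/2)³/(6·6)-(-14)·((9/2)-(3/2))²/2+(-77/8)·(9/2))/10000 = -63/40000 m
Load 2 — point force P=-15 kN at a=2 m (b=L-a=4):
  y_2 = -Pa(L-x)(2Lx-a²-x²)/(6LEI)  [x>a] = -(-15)·2·(6-(9/2))·(2·6·(9/2)-2²-(9/2)²)/(6·6·10000) = 119/32000 m
Load 3 — point force P=18 kN at a=12/5 m (b=L-a=18/5):
  y_3 = -Pa(L-x)(2Lx-a²-x²)/(6LEI)  [x>a] = -18·(12/5)·(6-(9/2))·(2·6·(9/2)-(12/5)²-(9/2)²)/(6·6·10000) = -25191/5000000 m
Superposition: y = Σ y_i = -57889/20000000 m ≈ -0.002894 m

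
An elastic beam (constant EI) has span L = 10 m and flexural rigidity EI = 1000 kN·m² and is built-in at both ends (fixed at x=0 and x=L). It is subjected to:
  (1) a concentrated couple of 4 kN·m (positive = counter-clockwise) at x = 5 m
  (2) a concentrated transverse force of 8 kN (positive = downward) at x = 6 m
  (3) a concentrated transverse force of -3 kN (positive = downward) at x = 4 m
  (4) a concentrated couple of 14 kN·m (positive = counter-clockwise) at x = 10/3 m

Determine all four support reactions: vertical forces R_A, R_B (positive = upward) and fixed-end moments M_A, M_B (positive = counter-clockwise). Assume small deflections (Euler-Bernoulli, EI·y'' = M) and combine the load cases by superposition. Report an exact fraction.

Load 1 — applied couple M₀=4 kN·m at a=5 m (b=L-a=5):
  R_A = 6M₀ab/L³ = 6·4·5·5/10³ = 3/5 kN
  M_A = M₀b(2a-b)/L² = 4·5·(2·5-5)/10² = 1 kN·m
  R_B = -6M₀ab/L³ = -6·4·5·5/10³ = -3/5 kN
  M_B = M₀a(2b-a)/L² = 4·5·(2·5-5)/10² = 1 kN·m
Load 2 — point force P=8 kN at a=6 m (b=L-a=4):
  R_A = Pb²(3a+b)/L³ = 8·4²·(3·6+4)/10³ = 352/125 kN
  M_A = Pab²/L² = 8·6·4²/10² = 192/25 kN·m
  R_B = Pa²(a+3b)/L³ = 8·6²·(6+3·4)/10³ = 648/125 kN
  M_B = -Pa²b/L² = -8·6²·4/10² = -288/25 kN·m
Load 3 — point force P=-3 kN at a=4 m (b=L-a=6):
  R_A = Pb²(3a+b)/L³ = (-3)·6²·(3·4+6)/10³ = -243/125 kN
  M_A = Pab²/L² = (-3)·4·6²/10² = -108/25 kN·m
  R_B = Pa²(a+3b)/L³ = (-3)·4²·(4+3·6)/10³ = -132/125 kN
  M_B = -Pa²b/L² = -(-3)·4²·6/10² = 72/25 kN·m
Load 4 — applied couple M₀=14 kN·m at a=10/3 m (b=L-a=20/3):
  R_A = 6M₀ab/L³ = 6·14·(10/3)·(20/3)/10³ = 28/15 kN
  M_A = M₀b(2a-b)/L² = 14·(20/3)·(2·(10/3)-(20/3))/10² = 0 kN·m
  R_B = -6M₀ab/L³ = -6·14·(10/3)·(20/3)/10³ = -28/15 kN
  M_B = M₀a(2b-a)/L² = 14·(10/3)·(2·(20/3)-(10/3))/10² = 14/3 kN·m
Superposition: R_A = 1252/375 kN, M_A = 109/25 kN·m, R_B = 623/375 kN, M_B = -223/75 kN·m

R_A = 1252/375 kN, M_A = 109/25 kN·m, R_B = 623/375 kN, M_B = -223/75 kN·m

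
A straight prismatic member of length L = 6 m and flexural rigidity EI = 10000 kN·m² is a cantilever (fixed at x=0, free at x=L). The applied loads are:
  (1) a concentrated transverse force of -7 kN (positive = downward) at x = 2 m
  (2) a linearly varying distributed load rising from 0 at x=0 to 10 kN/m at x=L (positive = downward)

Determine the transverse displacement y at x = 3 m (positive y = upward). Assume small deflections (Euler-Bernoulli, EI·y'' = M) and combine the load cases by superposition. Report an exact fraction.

Load 1 — point force P=-7 kN at a=2 m (b=L-a=4):
  y_1 = -Pa²(3x-a)/(6EI)  [x>a] = -(-7)·2²·(3·3-2)/(6·10000) = 49/15000 m
Load 2 — triangular load w₀=10 kN/m (0→w₀ over full span):
  y_2 = (w₀Lx³/12-w₀L²x²/6-w₀x⁵/(120L))/EI = (10·6·3³/12-10·6²·3²/6-10·3⁵/(120·6))/10000 = -3267/80000 m
Superposition: y = Σ y_i = -9017/240000 m ≈ -0.037571 m

y(3) = -9017/240000 m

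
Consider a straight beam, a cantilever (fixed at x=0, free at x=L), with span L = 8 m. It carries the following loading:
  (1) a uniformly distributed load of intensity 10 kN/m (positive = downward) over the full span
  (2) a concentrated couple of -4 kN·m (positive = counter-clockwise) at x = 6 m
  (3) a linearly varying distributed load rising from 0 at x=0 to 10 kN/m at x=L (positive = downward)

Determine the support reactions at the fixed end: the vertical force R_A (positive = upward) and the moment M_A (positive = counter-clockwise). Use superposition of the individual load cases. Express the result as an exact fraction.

R_A = 120 kN, M_A = 1612/3 kN·m

Load 1 — uniform load w=10 kN/m over full span:
  R_A = wL = 10·8 = 80 kN
  M_A = wL²/2 = 10·8²/2 = 320 kN·m
Load 2 — applied couple M₀=-4 kN·m at a=6 m (b=L-a=2):
  R_A = 0 kN
  M_A = -M₀ = -(-4) = 4 kN·m
Load 3 — triangular load w₀=10 kN/m (0→w₀ over full span):
  R_A = w₀L/2 = 10·8/2 = 40 kN
  M_A = w₀L²/3 = 10·8²/3 = 640/3 kN·m
Superposition: R_A = 120 kN, M_A = 1612/3 kN·m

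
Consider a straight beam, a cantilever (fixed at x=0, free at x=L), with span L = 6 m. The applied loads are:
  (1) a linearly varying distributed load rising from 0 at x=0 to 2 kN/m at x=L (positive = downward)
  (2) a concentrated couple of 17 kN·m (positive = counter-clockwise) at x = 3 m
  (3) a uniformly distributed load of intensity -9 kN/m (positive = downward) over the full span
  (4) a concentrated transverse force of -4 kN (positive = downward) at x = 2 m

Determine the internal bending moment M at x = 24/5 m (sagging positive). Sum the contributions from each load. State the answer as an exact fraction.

Load 1 — triangular load w₀=2 kN/m (0→w₀ over full span):
  M_1 = w₀Lx/2 - w₀L²/3 - w₀x³/(6L) = 2·6·(24/5)/2 - 2·6²/3 - 2·(24/5)³/(6·6) = -168/125 kN·m
Load 2 — applied couple M₀=17 kN·m at a=3 m (b=L-a=3):
  M_2 = 0  [x>a] = 0 kN·m
Load 3 — uniform load w=-9 kN/m over full span:
  M_3 = -w(L-x)²/2 = -(-9)·(6-(24/5))²/2 = 162/25 kN·m
Load 4 — point force P=-4 kN at a=2 m (b=L-a=4):
  M_4 = 0  [x>a] = 0 kN·m
Superposition: M = Σ M_i = 642/125 kN·m ≈ 5.136000 kN·m

M(24/5) = 642/125 kN·m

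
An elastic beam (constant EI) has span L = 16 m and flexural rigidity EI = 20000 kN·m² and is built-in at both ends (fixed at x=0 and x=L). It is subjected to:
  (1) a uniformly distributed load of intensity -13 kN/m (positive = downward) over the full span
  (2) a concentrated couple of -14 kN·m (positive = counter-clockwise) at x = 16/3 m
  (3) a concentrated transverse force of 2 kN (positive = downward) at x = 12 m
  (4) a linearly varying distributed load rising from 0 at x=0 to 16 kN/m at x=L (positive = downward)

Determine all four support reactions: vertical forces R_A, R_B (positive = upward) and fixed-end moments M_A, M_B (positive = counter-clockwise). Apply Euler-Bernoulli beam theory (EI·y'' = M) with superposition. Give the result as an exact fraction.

R_A = -15949/240 kN, M_A = -1393/10 kN·m, R_B = -2771/240 kN, M_B = 1901/30 kN·m

Load 1 — uniform load w=-13 kN/m over full span:
  R_A = wL/2 = (-13)·16/2 = -104 kN
  M_A = wL²/12 = (-13)·16²/12 = -832/3 kN·m
  R_B = wL/2 = (-13)·16/2 = -104 kN
  M_B = -wL²/12 = -(-13)·16²/12 = 832/3 kN·m
Load 2 — applied couple M₀=-14 kN·m at a=16/3 m (b=L-a=32/3):
  R_A = 6M₀ab/L³ = 6·(-14)·(16/3)·(32/3)/16³ = -7/6 kN
  M_A = M₀b(2a-b)/L² = (-14)·(32/3)·(2·(16/3)-(32/3))/16² = 0 kN·m
  R_B = -6M₀ab/L³ = -6·(-14)·(16/3)·(32/3)/16³ = 7/6 kN
  M_B = M₀a(2b-a)/L² = (-14)·(16/3)·(2·(32/3)-(16/3))/16² = -14/3 kN·m
Load 3 — point force P=2 kN at a=12 m (b=L-a=4):
  R_A = Pb²(3a+b)/L³ = 2·4²·(3·12+4)/16³ = 5/16 kN
  M_A = Pab²/L² = 2·12·4²/16² = 3/2 kN·m
  R_B = Pa²(a+3b)/L³ = 2·12²·(12+3·4)/16³ = 27/16 kN
  M_B = -Pa²b/L² = -2·12²·4/16² = -9/2 kN·m
Load 4 — triangular load w₀=16 kN/m (0→w₀ over full span):
  R_A = 3w₀L/20 = 3·16·16/20 = 192/5 kN
  M_A = w₀L²/30 = 16·16²/30 = 2048/15 kN·m
  R_B = 7w₀L/20 = 7·16·16/20 = 448/5 kN
  M_B = -w₀L²/20 = -16·16²/20 = -1024/5 kN·m
Superposition: R_A = -15949/240 kN, M_A = -1393/10 kN·m, R_B = -2771/240 kN, M_B = 1901/30 kN·m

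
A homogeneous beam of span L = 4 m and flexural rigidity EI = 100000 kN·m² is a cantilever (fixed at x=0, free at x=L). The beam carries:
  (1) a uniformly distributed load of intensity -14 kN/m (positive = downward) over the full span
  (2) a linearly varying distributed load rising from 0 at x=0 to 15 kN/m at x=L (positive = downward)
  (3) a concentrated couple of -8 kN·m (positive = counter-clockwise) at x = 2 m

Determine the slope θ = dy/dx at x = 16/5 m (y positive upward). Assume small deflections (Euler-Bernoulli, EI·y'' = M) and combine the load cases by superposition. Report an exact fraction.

Load 1 — uniform load w=-14 kN/m over full span:
  θ_1 = -wx(x²-3Lx+3L²)/(6EI) = -(-14)·(16/5)·((16/5)²-3·4·(16/5)+3·4²)/(6·100000) = 1736/1171875 rad
Load 2 — triangular load w₀=15 kN/m (0→w₀ over full span):
  θ_2 = (w₀Lx²/4-w₀L²x/3-w₀x⁴/(24L))/EI = (15·4·(16/5)²/4-15·4²·(16/5)/3-15·(16/5)⁴/(24·4))/100000 = -464/390625 rad
Load 3 — applied couple M₀=-8 kN·m at a=2 m (b=L-a=2):
  θ_3 = M₀a/EI  [x>a] = (-8)·2/100000 = -1/6250 rad
Superposition: θ = Σ θ_i = 313/2343750 rad ≈ 0.000134 rad

θ(16/5) = 313/2343750 rad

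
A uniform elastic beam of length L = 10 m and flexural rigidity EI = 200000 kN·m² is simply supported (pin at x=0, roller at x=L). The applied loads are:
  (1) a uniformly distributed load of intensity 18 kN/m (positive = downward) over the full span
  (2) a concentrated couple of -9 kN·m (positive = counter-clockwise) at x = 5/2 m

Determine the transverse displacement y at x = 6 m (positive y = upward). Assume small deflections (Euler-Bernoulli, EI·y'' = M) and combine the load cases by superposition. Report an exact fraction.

y(6) = -45423/4000000 m

Load 1 — uniform load w=18 kN/m over full span:
  y_1 = -wx(L³-2Lx²+x³)/(24EI) = -18·6·(10³-2·10·6²+6³)/(24·200000) = -279/25000 m
Load 2 — applied couple M₀=-9 kN·m at a=5/2 m (b=L-a=15/2):
  y_2 = (M₀x³/(6L)-M₀(x-a)²/2+C₁x)/EI  [x>a] with C₁=M₀(3b²-L²)/(6L)=-165/16 = ((-9)·6³/(6·10)-(-9)·(6-(5/2))²/2+(-165/16)·6)/200000 = -783/4000000 m
Superposition: y = Σ y_i = -45423/4000000 m ≈ -0.011356 m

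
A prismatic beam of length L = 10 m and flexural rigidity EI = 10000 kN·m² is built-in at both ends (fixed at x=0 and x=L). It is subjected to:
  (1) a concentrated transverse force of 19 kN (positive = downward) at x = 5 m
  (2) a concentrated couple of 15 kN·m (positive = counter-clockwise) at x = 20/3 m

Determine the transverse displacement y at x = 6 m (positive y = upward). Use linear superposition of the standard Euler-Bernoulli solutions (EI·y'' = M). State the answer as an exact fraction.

y(6) = -4/375 m

Load 1 — point force P=19 kN at a=5 m (b=L-a=5):
  y_1 = -Pa²(L-x)²(3bL-(3b+a)(L-x))/(6L³EI)  [x>a] = -19·5²·(10-6)²·(3·5·10-(3·5+5)·(10-6))/(6·10³·10000) = -133/15000 m
Load 2 — applied couple M₀=15 kN·m at a=20/3 m (b=L-a=10/3):
  y_2 = (R_Ax³/6 - M_Ax²/2)/EI  [x≤a] with R_A=2, M_A=5 = (2·6³/6 - 5·6²/2)/10000 = -9/5000 m
Superposition: y = Σ y_i = -4/375 m ≈ -0.010667 m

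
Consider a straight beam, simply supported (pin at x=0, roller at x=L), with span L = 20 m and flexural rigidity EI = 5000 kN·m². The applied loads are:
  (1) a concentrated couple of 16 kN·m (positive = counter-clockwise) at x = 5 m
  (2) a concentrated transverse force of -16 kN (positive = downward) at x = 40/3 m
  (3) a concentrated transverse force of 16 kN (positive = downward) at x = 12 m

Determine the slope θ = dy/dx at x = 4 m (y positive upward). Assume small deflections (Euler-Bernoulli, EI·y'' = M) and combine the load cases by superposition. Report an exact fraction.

Load 1 — applied couple M₀=16 kN·m at a=5 m (b=L-a=15):
  θ_1 = (M₀x²/(2L)+C₁)/EI  [x≤a] with C₁=M₀(3b²-L²)/(6L)=110/3 = (16·4²/(2·20)+(110/3))/5000 = 323/37500 rad
Load 2 — point force P=-16 kN at a=40/3 m (b=L-a=20/3):
  θ_2 = -Pb(L²-b²-3x²)/(6LEI)  [x≤a] = -(-16)·(20/3)·(20²-(20/3)²-3·4²)/(6·20·5000) = 2768/50625 rad
Load 3 — point force P=16 kN at a=12 m (b=L-a=8):
  θ_3 = -Pb(L²-b²-3x²)/(6LEI)  [x≤a] = -16·8·(20²-8²-3·4²)/(6·20·5000) = -192/3125 rad
Superposition: θ = Σ θ_i = 1873/1012500 rad ≈ 0.001850 rad

θ(4) = 1873/1012500 rad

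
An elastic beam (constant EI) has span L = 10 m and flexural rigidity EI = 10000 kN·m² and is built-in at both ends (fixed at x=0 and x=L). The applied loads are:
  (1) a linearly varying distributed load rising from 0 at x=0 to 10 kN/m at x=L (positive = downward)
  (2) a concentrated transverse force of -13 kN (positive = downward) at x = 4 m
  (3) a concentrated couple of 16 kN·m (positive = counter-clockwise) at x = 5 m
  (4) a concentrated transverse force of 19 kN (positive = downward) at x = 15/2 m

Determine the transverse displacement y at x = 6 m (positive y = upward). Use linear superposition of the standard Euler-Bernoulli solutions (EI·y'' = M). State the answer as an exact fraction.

Load 1 — triangular load w₀=10 kN/m (0→w₀ over full span):
  y_1 = -w₀x²(L-x)²(x+2L)/(120LEI) = -10·6²·(10-6)²·(6+2·10)/(120·10·10000) = -39/3125 m
Load 2 — point force P=-13 kN at a=4 m (b=L-a=6):
  y_2 = -Pa²(L-x)²(3bL-(3b+a)(L-x))/(6L³EI)  [x>a] = -(-13)·4²·(10-6)²·(3·6·10-(3·6+4)·(10-6))/(6·10³·10000) = 1196/234375 m
Load 3 — applied couple M₀=16 kN·m at a=5 m (b=L-a=5):
  y_3 = (R_Ax³/6 - M_Ax²/2 - M₀(x-a)²/2)/EI  [x>a] with R_A=12/5, M_A=4 = ((12/5)·6³/6 - 4·6²/2 - 16·(6-5)²/2)/10000 = 2/3125 m
Load 4 — point force P=19 kN at a=15/2 m (b=L-a=5/2):
  y_4 = -Pb²x²(3aL-(3a+b)x)/(6L³EI)  [x≤a] = -19·(5/2)²·6²·(3·(15/2)·10-(3·(15/2)+(5/2))·6)/(6·10³·10000) = -171/32000 m
Superposition: y = Σ y_i = -724849/60000000 m ≈ -0.012081 m

y(6) = -724849/60000000 m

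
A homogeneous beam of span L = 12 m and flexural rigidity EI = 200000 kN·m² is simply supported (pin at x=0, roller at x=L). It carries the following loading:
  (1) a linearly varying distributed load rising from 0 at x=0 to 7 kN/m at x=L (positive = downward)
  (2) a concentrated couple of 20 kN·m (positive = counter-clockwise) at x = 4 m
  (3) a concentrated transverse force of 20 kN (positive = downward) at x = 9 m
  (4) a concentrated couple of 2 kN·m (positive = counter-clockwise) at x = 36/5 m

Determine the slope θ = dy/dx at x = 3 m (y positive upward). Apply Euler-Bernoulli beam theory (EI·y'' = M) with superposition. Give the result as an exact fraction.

θ(3) = -587197/480000000 rad

Load 1 — triangular load w₀=7 kN/m (0→w₀ over full span):
  θ_1 = -w₀(7L⁴-30L²x²+15x⁴)/(360LEI) = -7·(7·12⁴-30·12²·3²+15·3⁴)/(360·12·200000) = -27867/32000000 rad
Load 2 — applied couple M₀=20 kN·m at a=4 m (b=L-a=8):
  θ_2 = (M₀x²/(2L)+C₁)/EI  [x≤a] with C₁=M₀(3b²-L²)/(6L)=40/3 = (20·3²/(2·12)+(40/3))/200000 = 1/9600 rad
Load 3 — point force P=20 kN at a=9 m (b=L-a=3):
  θ_3 = -Pb(L²-b²-3x²)/(6LEI)  [x≤a] = -20·3·(12²-3²-3·3²)/(6·12·200000) = -9/20000 rad
Load 4 — applied couple M₀=2 kN·m at a=36/5 m (b=L-a=24/5):
  θ_4 = (M₀x²/(2L)+C₁)/EI  [x≤a] with C₁=M₀(3b²-L²)/(6L)=-52/25 = (2·3²/(2·12)+(-52/25))/200000 = -133/20000000 rad
Superposition: θ = Σ θ_i = -587197/480000000 rad ≈ -0.001223 rad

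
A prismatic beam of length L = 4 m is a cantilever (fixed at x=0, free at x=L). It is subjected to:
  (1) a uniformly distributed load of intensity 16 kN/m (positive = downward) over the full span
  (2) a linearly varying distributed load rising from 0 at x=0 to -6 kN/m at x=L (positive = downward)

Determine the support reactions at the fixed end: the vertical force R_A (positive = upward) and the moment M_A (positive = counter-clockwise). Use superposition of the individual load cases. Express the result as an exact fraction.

R_A = 52 kN, M_A = 96 kN·m

Load 1 — uniform load w=16 kN/m over full span:
  R_A = wL = 16·4 = 64 kN
  M_A = wL²/2 = 16·4²/2 = 128 kN·m
Load 2 — triangular load w₀=-6 kN/m (0→w₀ over full span):
  R_A = w₀L/2 = (-6)·4/2 = -12 kN
  M_A = w₀L²/3 = (-6)·4²/3 = -32 kN·m
Superposition: R_A = 52 kN, M_A = 96 kN·m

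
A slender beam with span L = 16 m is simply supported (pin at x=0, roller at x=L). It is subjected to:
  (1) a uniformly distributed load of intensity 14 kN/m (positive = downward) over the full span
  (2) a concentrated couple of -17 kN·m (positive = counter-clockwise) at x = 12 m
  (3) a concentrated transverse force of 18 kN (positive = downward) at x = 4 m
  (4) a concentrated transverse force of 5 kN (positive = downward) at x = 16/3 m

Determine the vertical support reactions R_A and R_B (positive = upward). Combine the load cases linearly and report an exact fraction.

Load 1 — uniform load w=14 kN/m over full span:
  R_A = wL/2 = 14·16/2 = 112 kN
  R_B = wL/2 = 14·16/2 = 112 kN
Load 2 — applied couple M₀=-17 kN·m at a=12 m (b=L-a=4):
  R_A = M₀/L = (-17)/16 = -17/16 kN
  R_B = -M₀/L = -(-17)/16 = 17/16 kN
Load 3 — point force P=18 kN at a=4 m (b=L-a=12):
  R_A = Pb/L = 18·12/16 = 27/2 kN
  R_B = Pa/L = 18·4/16 = 9/2 kN
Load 4 — point force P=5 kN at a=16/3 m (b=L-a=32/3):
  R_A = Pb/L = 5·(32/3)/16 = 10/3 kN
  R_B = Pa/L = 5·(16/3)/16 = 5/3 kN
Superposition: R_A = 6133/48 kN, R_B = 5723/48 kN

R_A = 6133/48 kN, R_B = 5723/48 kN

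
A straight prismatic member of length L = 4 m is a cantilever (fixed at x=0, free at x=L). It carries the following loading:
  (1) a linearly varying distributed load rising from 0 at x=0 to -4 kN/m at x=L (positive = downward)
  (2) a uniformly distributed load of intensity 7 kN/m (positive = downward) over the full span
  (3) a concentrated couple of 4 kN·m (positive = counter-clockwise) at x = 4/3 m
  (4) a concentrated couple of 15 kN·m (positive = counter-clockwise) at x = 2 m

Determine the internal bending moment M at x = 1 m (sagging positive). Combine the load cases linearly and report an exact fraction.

Load 1 — triangular load w₀=-4 kN/m (0→w₀ over full span):
  M_1 = w₀Lx/2 - w₀L²/3 - w₀x³/(6L) = (-4)·4·1/2 - (-4)·4²/3 - (-4)·1³/(6·4) = 27/2 kN·m
Load 2 — uniform load w=7 kN/m over full span:
  M_2 = -w(L-x)²/2 = -7·(4-1)²/2 = -63/2 kN·m
Load 3 — applied couple M₀=4 kN·m at a=4/3 m (b=L-a=8/3):
  M_3 = M₀  [x≤a] = 4 = 4 kN·m
Load 4 — applied couple M₀=15 kN·m at a=2 m (b=L-a=2):
  M_4 = M₀  [x≤a] = 15 = 15 kN·m
Superposition: M = Σ M_i = 1 kN·m ≈ 1.000000 kN·m

M(1) = 1 kN·m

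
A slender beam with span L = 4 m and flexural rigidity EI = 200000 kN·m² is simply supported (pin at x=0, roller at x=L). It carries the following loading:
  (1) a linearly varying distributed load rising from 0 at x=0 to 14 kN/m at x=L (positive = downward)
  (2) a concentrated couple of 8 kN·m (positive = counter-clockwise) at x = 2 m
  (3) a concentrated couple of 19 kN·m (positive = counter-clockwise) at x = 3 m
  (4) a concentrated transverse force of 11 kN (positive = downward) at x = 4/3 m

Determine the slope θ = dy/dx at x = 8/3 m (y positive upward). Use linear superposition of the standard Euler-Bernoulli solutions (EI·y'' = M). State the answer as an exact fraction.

Load 1 — triangular load w₀=14 kN/m (0→w₀ over full span):
  θ_1 = -w₀(7L⁴-30L²x²+15x⁴)/(360LEI) = -14·(7·4⁴-30·4²·(8/3)²+15·(8/3)⁴)/(360·4·200000) = 637/15187500 rad
Load 2 — applied couple M₀=8 kN·m at a=2 m (b=L-a=2):
  θ_2 = (M₀x²/(2L)-M₀(x-a)+C₁)/EI  [x>a] with C₁=M₀(3b²-L²)/(6L)=-4/3 = (8·(8/3)²/(2·4)-8·((8/3)-2)+(-4/3))/200000 = 1/450000 rad
Load 3 — applied couple M₀=19 kN·m at a=3 m (b=L-a=1):
  θ_3 = (M₀x²/(2L)+C₁)/EI  [x≤a] with C₁=M₀(3b²-L²)/(6L)=-247/24 = (19·(8/3)²/(2·4)+(-247/24))/200000 = 19/576000 rad
Load 4 — point force P=11 kN at a=4/3 m (b=L-a=8/3):
  θ_4 = -Pa(2L²-6Lx+3x²+a²)/(6LEI)  [x>a] = -11·(4/3)·(2·4²-6·4·(8/3)+3·(8/3)²+(4/3)²)/(6·4·200000) = 11/405000 rad
Superposition: θ = Σ θ_i = 202781/1944000000 rad ≈ 0.000104 rad

θ(8/3) = 202781/1944000000 rad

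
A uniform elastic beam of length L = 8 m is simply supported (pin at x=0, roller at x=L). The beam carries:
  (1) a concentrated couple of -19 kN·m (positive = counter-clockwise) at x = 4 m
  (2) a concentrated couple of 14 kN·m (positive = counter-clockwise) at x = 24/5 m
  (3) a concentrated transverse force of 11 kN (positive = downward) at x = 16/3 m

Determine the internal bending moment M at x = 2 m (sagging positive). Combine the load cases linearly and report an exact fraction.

Load 1 — applied couple M₀=-19 kN·m at a=4 m (b=L-a=4):
  M_1 = M₀x/L  [x≤a] = (-19)·2/8 = -19/4 kN·m
Load 2 — applied couple M₀=14 kN·m at a=24/5 m (b=L-a=16/5):
  M_2 = M₀x/L  [x≤a] = 14·2/8 = 7/2 kN·m
Load 3 — point force P=11 kN at a=16/3 m (b=L-a=8/3):
  M_3 = Pbx/L  [x≤a] = 11·(8/3)·2/8 = 22/3 kN·m
Superposition: M = Σ M_i = 73/12 kN·m ≈ 6.083333 kN·m

M(2) = 73/12 kN·m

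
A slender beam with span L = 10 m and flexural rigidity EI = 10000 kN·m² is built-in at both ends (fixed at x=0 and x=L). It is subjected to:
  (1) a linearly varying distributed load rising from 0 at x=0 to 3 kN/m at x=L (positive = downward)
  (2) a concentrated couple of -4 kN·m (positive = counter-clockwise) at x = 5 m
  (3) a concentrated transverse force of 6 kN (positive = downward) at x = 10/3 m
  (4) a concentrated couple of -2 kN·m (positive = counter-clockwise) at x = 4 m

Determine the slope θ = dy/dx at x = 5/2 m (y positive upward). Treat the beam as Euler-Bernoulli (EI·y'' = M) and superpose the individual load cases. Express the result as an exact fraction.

Load 1 — triangular load w₀=3 kN/m (0→w₀ over full span):
  θ_1 = -w₀(2x(L-x)(L-2x)(x+2L)+x²(L-x)²)/(120LEI) = -3·(2·(5/2)·(10-(5/2))·(10-2·(5/2))·((5/2)+2·10)+(5/2)²·(10-(5/2))²)/(120·10·10000) = -117/102400 rad
Load 2 — applied couple M₀=-4 kN·m at a=5 m (b=L-a=5):
  θ_2 = (R_Ax²/2 - M_Ax)/EI  [x≤a] with R_A=-3/5, M_A=-1 = ((-3/5)·(5/2)²/2 - (-1)·(5/2))/10000 = 1/16000 rad
Load 3 — point force P=6 kN at a=10/3 m (b=L-a=20/3):
  θ_3 = -Pb²x(2aL-(3a+b)x)/(2L³EI)  [x≤a] = -6·(20/3)²·(5/2)·(2·(10/3)·10-(3·(10/3)+(20/3))·(5/2))/(2·10³·10000) = -1/1200 rad
Load 4 — applied couple M₀=-2 kN·m at a=4 m (b=L-a=6):
  θ_4 = (R_Ax²/2 - M_Ax)/EI  [x≤a] with R_A=-36/125, M_A=-6/25 = ((-36/125)·(5/2)²/2 - (-6/25)·(5/2))/10000 = -3/100000 rad
Superposition: θ = Σ θ_i = -74627/38400000 rad ≈ -0.001943 rad

θ(5/2) = -74627/38400000 rad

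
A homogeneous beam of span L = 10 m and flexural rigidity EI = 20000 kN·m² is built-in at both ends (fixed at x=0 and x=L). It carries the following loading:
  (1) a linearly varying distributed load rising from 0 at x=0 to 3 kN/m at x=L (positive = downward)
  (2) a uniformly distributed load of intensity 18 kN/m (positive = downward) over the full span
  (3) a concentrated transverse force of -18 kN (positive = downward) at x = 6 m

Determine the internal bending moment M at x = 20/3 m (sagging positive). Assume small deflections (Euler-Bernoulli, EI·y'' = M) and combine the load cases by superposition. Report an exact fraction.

Load 1 — triangular load w₀=3 kN/m (0→w₀ over full span):
  M_1 = 3w₀Lx/20 - w₀L²/30 - w₀x³/(6L) = 3·3·10·(20/3)/20 - 3·10²/30 - 3·(20/3)³/(6·10) = 140/27 kN·m
Load 2 — uniform load w=18 kN/m over full span:
  M_2 = wLx/2 - wL²/12 - wx²/2 = 18·10·(20/3)/2 - 18·10²/12 - 18·(20/3)²/2 = 50 kN·m
Load 3 — point force P=-18 kN at a=6 m (b=L-a=4):
  M_3 = Pa²(a+3b)(L-x)/L³ - Pa²b/L²  [x>a] = (-18)·6²·(6+3·4)·(10-(20/3))/10³ - (-18)·6²·4/10² = -324/25 kN·m
Superposition: M = Σ M_i = 28502/675 kN·m ≈ 42.225185 kN·m

M(20/3) = 28502/675 kN·m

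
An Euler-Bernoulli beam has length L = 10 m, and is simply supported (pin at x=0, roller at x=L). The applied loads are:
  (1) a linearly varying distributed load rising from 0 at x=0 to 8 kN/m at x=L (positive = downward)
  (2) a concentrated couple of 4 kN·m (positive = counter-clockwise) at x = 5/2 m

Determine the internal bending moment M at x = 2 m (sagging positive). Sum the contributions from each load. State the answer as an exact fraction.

M(2) = 132/5 kN·m

Load 1 — triangular load w₀=8 kN/m (0→w₀ over full span):
  M_1 = w₀Lx/6 - w₀x³/(6L) = 8·10·2/6 - 8·2³/(6·10) = 128/5 kN·m
Load 2 — applied couple M₀=4 kN·m at a=5/2 m (b=L-a=15/2):
  M_2 = M₀x/L  [x≤a] = 4·2/10 = 4/5 kN·m
Superposition: M = Σ M_i = 132/5 kN·m ≈ 26.400000 kN·m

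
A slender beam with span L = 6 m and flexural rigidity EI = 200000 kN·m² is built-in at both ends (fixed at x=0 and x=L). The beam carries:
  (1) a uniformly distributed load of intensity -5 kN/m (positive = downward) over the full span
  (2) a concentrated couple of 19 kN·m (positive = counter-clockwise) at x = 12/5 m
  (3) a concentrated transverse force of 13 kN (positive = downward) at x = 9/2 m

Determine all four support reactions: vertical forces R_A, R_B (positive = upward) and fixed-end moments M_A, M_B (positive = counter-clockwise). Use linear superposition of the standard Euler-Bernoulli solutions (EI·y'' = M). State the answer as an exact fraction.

Load 1 — uniform load w=-5 kN/m over full span:
  R_A = wL/2 = (-5)·6/2 = -15 kN
  M_A = wL²/12 = (-5)·6²/12 = -15 kN·m
  R_B = wL/2 = (-5)·6/2 = -15 kN
  M_B = -wL²/12 = -(-5)·6²/12 = 15 kN·m
Load 2 — applied couple M₀=19 kN·m at a=12/5 m (b=L-a=18/5):
  R_A = 6M₀ab/L³ = 6·19·(12/5)·(18/5)/6³ = 114/25 kN
  M_A = M₀b(2a-b)/L² = 19·(18/5)·(2·(12/5)-(18/5))/6² = 57/25 kN·m
  R_B = -6M₀ab/L³ = -6·19·(12/5)·(18/5)/6³ = -114/25 kN
  M_B = M₀a(2b-a)/L² = 19·(12/5)·(2·(18/5)-(12/5))/6² = 152/25 kN·m
Load 3 — point force P=13 kN at a=9/2 m (b=L-a=3/2):
  R_A = Pb²(3a+b)/L³ = 13·(3/2)²·(3·(9/2)+(3/2))/6³ = 65/32 kN
  M_A = Pab²/L² = 13·(9/2)·(3/2)²/6² = 117/32 kN·m
  R_B = Pa²(a+3b)/L³ = 13·(9/2)²·((9/2)+3·(3/2))/6³ = 351/32 kN
  M_B = -Pa²b/L² = -13·(9/2)²·(3/2)/6² = -351/32 kN·m
Superposition: R_A = -6727/800 kN, M_A = -7251/800 kN·m, R_B = -6873/800 kN, M_B = 8089/800 kN·m

R_A = -6727/800 kN, M_A = -7251/800 kN·m, R_B = -6873/800 kN, M_B = 8089/800 kN·m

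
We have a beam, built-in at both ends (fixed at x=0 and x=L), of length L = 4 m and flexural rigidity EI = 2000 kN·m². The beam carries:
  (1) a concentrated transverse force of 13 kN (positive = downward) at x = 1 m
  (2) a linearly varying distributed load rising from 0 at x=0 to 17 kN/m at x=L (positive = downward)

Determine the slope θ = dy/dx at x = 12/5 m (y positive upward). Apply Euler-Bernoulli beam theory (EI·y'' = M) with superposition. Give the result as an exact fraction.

Load 1 — point force P=13 kN at a=1 m (b=L-a=3):
  θ_1 = Pa²(L-x)(2bL-(3b+a)(L-x))/(2L³EI)  [x>a] = 13·1²·(4-(12/5))·(2·3·4-(3·3+1)·(4-(12/5)))/(2·4³·2000) = 13/20000 rad
Load 2 — triangular load w₀=17 kN/m (0→w₀ over full span):
  θ_2 = -w₀(2x(L-x)(L-2x)(x+2L)+x²(L-x)²)/(120LEI) = -17·(2·(12/5)·(4-(12/5))·(4-2·(12/5))·((12/5)+2·4)+(12/5)²·(4-(12/5))²)/(120·4·2000) = 68/78125 rad
Superposition: θ = Σ θ_i = 3801/2500000 rad ≈ 0.001520 rad

θ(12/5) = 3801/2500000 rad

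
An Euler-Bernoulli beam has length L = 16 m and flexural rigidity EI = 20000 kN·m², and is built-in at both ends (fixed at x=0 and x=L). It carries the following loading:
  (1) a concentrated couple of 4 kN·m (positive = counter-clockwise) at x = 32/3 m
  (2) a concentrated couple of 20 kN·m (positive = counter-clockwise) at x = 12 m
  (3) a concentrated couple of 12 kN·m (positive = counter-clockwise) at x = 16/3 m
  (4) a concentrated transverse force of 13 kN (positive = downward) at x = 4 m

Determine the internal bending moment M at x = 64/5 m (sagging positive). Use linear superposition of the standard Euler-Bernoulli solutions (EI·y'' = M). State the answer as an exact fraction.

M(64/5) = -353/30 kN·m

Load 1 — applied couple M₀=4 kN·m at a=32/3 m (b=L-a=16/3):
  M_1 = R_Ax - M_A - M₀  [x>a] with R_A=1/3, M_A=4/3 = (1/3)·(64/5) - (4/3) - 4 = -16/15 kN·m
Load 2 — applied couple M₀=20 kN·m at a=12 m (b=L-a=4):
  M_2 = R_Ax - M_A - M₀  [x>a] with R_A=45/32, M_A=25/4 = (45/32)·(64/5) - (25/4) - 20 = -33/4 kN·m
Load 3 — applied couple M₀=12 kN·m at a=16/3 m (b=L-a=32/3):
  M_3 = R_Ax - M_A - M₀  [x>a] with R_A=1, M_A=0 = 1·(64/5) - 0 - 12 = 4/5 kN·m
Load 4 — point force P=13 kN at a=4 m (b=L-a=12):
  M_4 = Pa²(a+3b)(L-x)/L³ - Pa²b/L²  [x>a] = 13·4²·(4+3·12)·(16-(64/5))/16³ - 13·4²·12/16² = -13/4 kN·m
Superposition: M = Σ M_i = -353/30 kN·m ≈ -11.766667 kN·m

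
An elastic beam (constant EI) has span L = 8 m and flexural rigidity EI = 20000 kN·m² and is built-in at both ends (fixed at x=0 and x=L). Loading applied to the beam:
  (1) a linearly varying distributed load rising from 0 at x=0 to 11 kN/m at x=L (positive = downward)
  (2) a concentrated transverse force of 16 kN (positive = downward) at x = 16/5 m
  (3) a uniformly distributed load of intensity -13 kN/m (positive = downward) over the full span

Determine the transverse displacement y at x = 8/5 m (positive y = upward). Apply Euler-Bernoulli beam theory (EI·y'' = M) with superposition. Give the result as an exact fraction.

Load 1 — triangular load w₀=11 kN/m (0→w₀ over full span):
  y_1 = -w₀x²(L-x)²(x+2L)/(120LEI) = -11·(8/5)²·(8-(8/5))²·((8/5)+2·8)/(120·8·20000) = -30976/29296875 m
Load 2 — point force P=16 kN at a=16/5 m (b=L-a=24/5):
  y_2 = -Pb²x²(3aL-(3a+b)x)/(6L³EI)  [x≤a] = -16·(24/5)²·(8/5)²·(3·(16/5)·8-(3·(16/5)+(24/5))·(8/5))/(6·8³·20000) = -8064/9765625 m
Load 3 — uniform load w=-13 kN/m over full span:
  y_3 = -wx²(L-x)²/(24EI) = -(-13)·(8/5)²·(8-(8/5))²/(24·20000) = 3328/1171875 m
Superposition: y = Σ y_i = 9344/9765625 m ≈ 0.000957 m

y(8/5) = 9344/9765625 m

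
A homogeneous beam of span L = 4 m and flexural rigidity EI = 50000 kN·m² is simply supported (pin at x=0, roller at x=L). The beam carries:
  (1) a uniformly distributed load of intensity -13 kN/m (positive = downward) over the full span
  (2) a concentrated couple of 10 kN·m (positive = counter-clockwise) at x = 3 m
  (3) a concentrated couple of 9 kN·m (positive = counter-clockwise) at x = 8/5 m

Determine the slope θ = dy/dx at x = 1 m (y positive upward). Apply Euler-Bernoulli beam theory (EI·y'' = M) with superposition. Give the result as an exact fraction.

Load 1 — uniform load w=-13 kN/m over full span:
  θ_1 = -w(L³-6Lx²+4x³)/(24EI) = -(-13)·(4³-6·4·1²+4·1³)/(24·50000) = 143/300000 rad
Load 2 — applied couple M₀=10 kN·m at a=3 m (b=L-a=1):
  θ_2 = (M₀x²/(2L)+C₁)/EI  [x≤a] with C₁=M₀(3b²-L²)/(6L)=-65/12 = (10·1²/(2·4)+(-65/12))/50000 = -1/12000 rad
Load 3 — applied couple M₀=9 kN·m at a=8/5 m (b=L-a=12/5):
  θ_3 = (M₀x²/(2L)+C₁)/EI  [x≤a] with C₁=M₀(3b²-L²)/(6L)=12/25 = (9·1²/(2·4)+(12/25))/50000 = 321/10000000 rad
Superposition: θ = Σ θ_i = 12763/30000000 rad ≈ 0.000425 rad

θ(1) = 12763/30000000 rad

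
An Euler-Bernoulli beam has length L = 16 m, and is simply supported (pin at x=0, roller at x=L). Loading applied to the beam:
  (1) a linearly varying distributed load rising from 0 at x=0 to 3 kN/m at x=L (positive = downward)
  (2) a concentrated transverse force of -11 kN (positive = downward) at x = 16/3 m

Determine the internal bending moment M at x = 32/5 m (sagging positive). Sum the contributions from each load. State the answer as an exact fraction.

Load 1 — triangular load w₀=3 kN/m (0→w₀ over full span):
  M_1 = w₀Lx/6 - w₀x³/(6L) = 3·16·(32/5)/6 - 3·(32/5)³/(6·16) = 5376/125 kN·m
Load 2 — point force P=-11 kN at a=16/3 m (b=L-a=32/3):
  M_2 = Pa(L-x)/L  [x>a] = (-11)·(16/3)·(16-(32/5))/16 = -176/5 kN·m
Superposition: M = Σ M_i = 976/125 kN·m ≈ 7.808000 kN·m

M(32/5) = 976/125 kN·m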